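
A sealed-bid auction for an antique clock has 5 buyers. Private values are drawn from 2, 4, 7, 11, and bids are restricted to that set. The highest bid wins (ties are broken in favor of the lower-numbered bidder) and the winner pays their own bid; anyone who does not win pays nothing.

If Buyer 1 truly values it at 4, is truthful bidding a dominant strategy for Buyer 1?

No

Consider the case where Buyer 2 bids 2, Buyer 3 bids 2, Buyer 4 bids 2 and Buyer 5 bids 2.
Truthful bid 4: wins, pays 4, utility 4 - 4 = 0.
Bid 2 instead: wins, pays 2, utility 4 - 2 = 2.
Since 2 > 0, bidding 2 is strictly better here, so truthful bidding is not dominant.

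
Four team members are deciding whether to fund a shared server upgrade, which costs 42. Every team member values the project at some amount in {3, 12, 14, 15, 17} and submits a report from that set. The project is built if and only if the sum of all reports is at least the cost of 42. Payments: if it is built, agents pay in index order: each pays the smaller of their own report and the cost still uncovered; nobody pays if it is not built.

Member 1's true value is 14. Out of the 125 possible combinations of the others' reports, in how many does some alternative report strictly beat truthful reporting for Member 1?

Others report (3, 12, 15): truth gives 0; report 12 gives 2 > 0. Violating.
Others report (3, 12, 17): truth gives 0; report 12 gives 2 > 0. Violating.
Others report (3, 14, 14): truth gives 0; report 12 gives 2 > 0. Violating.
Others report (3, 14, 15): truth gives 0; report 12 gives 2 > 0. Violating.
Others report (3, 3, 3): truth gives 0; no alternative beats it.
Others report (3, 3, 12): truth gives 0; no alternative beats it.
(Checking all 125 profiles: 103 have a profitable deviation, 22 do not.)

103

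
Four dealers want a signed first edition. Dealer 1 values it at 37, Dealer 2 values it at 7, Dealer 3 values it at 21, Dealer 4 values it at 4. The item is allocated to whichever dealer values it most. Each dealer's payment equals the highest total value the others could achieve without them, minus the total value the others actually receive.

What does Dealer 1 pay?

Dealer 1 has the highest value and receives the item.
Without Dealer 1, the item would go to the next-highest value, 21, so the others could achieve 21.
With Dealer 1 present and winning, the others receive nothing, so their total is 0.
Payment = 21 - 0 = 21.

21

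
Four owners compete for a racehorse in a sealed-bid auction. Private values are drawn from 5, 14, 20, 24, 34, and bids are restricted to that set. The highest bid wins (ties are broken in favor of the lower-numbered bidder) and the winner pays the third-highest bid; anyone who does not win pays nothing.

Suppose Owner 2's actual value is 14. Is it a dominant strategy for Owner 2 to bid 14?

Consider the case where Owner 1 bids 5, Owner 3 bids 5 and Owner 4 bids 20.
Truthful bid 14: loses, pays 0, utility 0.
Bid 20 instead: wins, pays 5, utility 14 - 5 = 9.
Since 9 > 0, bidding 20 is strictly better here, so truthful bidding is not dominant.

No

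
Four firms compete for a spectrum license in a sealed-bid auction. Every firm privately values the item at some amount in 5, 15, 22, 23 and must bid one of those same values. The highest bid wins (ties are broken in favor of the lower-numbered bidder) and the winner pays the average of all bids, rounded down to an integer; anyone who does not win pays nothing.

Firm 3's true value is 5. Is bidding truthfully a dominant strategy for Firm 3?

Check each profile of the others' bids and compare truth against every alternative bid.
Others bid (5, 5, 15): truth gives 0, best alternative gives -5.
Others bid (5, 5, 5): truth gives 0, best alternative gives -2.
Others bid (5, 5, 22): truth gives 0, best alternative gives 0.
Others bid (5, 5, 23): truth gives 0, best alternative gives 0.
Others bid (5, 15, 5): truth gives 0, best alternative gives 0.
Others bid (5, 15, 15): truth gives 0, best alternative gives 0.
(Remaining 58 profiles checked similarly; truth is weakly best in each.)
In every case the truthful bid is at least as good as any alternative, so it is a dominant strategy.

Yes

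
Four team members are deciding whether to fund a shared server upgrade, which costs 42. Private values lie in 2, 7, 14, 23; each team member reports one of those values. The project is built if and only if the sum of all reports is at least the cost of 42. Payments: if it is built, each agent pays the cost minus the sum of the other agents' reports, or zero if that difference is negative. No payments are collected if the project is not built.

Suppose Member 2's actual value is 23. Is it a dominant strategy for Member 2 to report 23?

Check each profile of the others' reports and compare truth against every alternative report.
Others report (2, 2, 23): truth gives 8, best alternative gives 0.
Others report (2, 23, 2): truth gives 8, best alternative gives 0.
Others report (23, 2, 2): truth gives 8, best alternative gives 0.
Others report (2, 7, 14): truth gives 4, best alternative gives 0.
Others report (2, 14, 7): truth gives 4, best alternative gives 0.
Others report (7, 2, 14): truth gives 4, best alternative gives 0.
(Remaining 58 profiles checked similarly; truth is weakly best in each.)
In every case the truthful report is at least as good as any alternative, so it is a dominant strategy.

Yes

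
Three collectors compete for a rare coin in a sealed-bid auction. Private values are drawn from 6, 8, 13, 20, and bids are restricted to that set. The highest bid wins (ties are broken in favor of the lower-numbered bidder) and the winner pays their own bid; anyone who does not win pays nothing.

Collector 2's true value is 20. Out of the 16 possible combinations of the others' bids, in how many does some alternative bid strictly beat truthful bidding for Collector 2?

6

Others bid (6, 6): truth gives 0; bid 8 gives 12 > 0. Violating.
Others bid (6, 8): truth gives 0; bid 8 gives 12 > 0. Violating.
Others bid (6, 13): truth gives 0; bid 13 gives 7 > 0. Violating.
Others bid (8, 6): truth gives 0; bid 13 gives 7 > 0. Violating.
Others bid (6, 20): truth gives 0; no alternative beats it.
Others bid (8, 20): truth gives 0; no alternative beats it.
(Checking all 16 profiles: 6 have a profitable deviation, 10 do not.)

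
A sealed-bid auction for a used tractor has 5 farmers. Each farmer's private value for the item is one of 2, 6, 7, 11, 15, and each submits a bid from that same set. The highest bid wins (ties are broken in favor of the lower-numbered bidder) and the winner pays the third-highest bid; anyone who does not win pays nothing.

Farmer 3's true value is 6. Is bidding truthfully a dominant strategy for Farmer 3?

Consider the case where Farmer 1 bids 2, Farmer 2 bids 2, Farmer 4 bids 2 and Farmer 5 bids 7.
Truthful bid 6: loses, pays 0, utility 0.
Bid 7 instead: wins, pays 2, utility 6 - 2 = 4.
Since 4 > 0, bidding 7 is strictly better here, so truthful bidding is not dominant.

No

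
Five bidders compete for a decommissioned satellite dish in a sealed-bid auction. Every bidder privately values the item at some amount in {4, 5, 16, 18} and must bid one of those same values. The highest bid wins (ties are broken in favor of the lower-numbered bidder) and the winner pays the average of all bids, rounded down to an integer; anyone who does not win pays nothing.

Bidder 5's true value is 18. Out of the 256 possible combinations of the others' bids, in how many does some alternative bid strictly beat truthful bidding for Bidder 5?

11

Others bid (4, 4, 4, 4): truth gives 12; bid 5 gives 14 > 12. Violating.
Others bid (4, 4, 4, 5): truth gives 11; bid 16 gives 12 > 11. Violating.
Others bid (4, 4, 5, 4): truth gives 11; bid 16 gives 12 > 11. Violating.
Others bid (4, 4, 5, 5): truth gives 11; bid 16 gives 12 > 11. Violating.
Others bid (4, 4, 4, 16): truth gives 9; no alternative beats it.
Others bid (4, 4, 4, 18): truth gives 0; no alternative beats it.
(Checking all 256 profiles: 11 have a profitable deviation, 245 do not.)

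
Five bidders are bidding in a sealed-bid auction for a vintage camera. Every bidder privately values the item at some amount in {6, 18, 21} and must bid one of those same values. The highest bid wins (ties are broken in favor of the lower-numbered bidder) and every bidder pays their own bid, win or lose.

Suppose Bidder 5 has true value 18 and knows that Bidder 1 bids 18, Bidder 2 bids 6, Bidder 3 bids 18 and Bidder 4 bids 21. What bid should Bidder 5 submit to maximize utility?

6

Bid 6: loses but pays 6, utility -6.
Bid 18: loses but pays 18, utility -18.
Bid 21: loses but pays 21, utility -21.
The best choice is 6 with utility -6.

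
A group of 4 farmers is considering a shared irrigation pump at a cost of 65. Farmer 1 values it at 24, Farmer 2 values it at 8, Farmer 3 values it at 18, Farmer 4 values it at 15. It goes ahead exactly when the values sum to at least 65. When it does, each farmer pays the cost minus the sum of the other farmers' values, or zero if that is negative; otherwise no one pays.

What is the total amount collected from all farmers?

65

Total value 65 ≥ cost 65, so it is built.
Farmer 1: others sum to 41; max(0, 65 - 41) = 24.
Farmer 2: others sum to 57; max(0, 65 - 57) = 8.
Farmer 3: others sum to 47; max(0, 65 - 47) = 18.
Farmer 4: others sum to 50; max(0, 65 - 50) = 15.
Total collected = 24 + 8 + 18 + 15 = 65.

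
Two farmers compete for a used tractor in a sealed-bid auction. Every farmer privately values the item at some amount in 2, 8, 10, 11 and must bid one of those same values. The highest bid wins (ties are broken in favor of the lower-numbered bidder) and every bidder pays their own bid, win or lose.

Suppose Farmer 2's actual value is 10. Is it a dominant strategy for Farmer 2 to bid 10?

Consider the case where Farmer 1 bids 2.
Truthful bid 10: wins, pays 10, utility 10 - 10 = 0.
Bid 8 instead: wins, pays 8, utility 10 - 8 = 2.
Since 2 > 0, bidding 8 is strictly better here, so truthful bidding is not dominant.

No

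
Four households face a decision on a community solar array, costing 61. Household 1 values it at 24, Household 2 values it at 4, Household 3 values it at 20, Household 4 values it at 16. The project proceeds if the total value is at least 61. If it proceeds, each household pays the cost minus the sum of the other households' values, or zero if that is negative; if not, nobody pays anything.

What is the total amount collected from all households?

Total value 64 ≥ cost 61, so it is built.
Household 1: others sum to 40; max(0, 61 - 40) = 21.
Household 2: others sum to 60; max(0, 61 - 60) = 1.
Household 3: others sum to 44; max(0, 61 - 44) = 17.
Household 4: others sum to 48; max(0, 61 - 48) = 13.
Total collected = 21 + 1 + 17 + 13 = 52.

52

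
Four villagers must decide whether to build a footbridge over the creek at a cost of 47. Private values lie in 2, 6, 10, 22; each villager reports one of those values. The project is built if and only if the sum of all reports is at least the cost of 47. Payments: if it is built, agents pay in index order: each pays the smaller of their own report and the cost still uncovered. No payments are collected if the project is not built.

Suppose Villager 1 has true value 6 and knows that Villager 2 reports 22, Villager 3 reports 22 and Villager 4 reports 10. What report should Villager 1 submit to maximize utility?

2

Report 2: project built, pays 2, utility 6 - 2 = 4.
Report 6: project built, pays 6, utility 6 - 6 = 0.
Report 10: project built, pays 10, utility 6 - 10 = -4.
Report 22: project built, pays 22, utility 6 - 22 = -16.
The best choice is 2 with utility 4.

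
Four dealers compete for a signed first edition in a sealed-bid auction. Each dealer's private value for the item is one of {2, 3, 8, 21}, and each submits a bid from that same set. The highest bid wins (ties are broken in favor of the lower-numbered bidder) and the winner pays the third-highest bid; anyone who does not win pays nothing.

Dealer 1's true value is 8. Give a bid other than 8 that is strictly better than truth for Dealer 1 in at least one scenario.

Suppose Dealer 2 bids 2, Dealer 3 bids 2 and Dealer 4 bids 21.
Bid 8: loses, pays 0, utility 0.
Bid 21: wins, pays 2, utility 8 - 2 = 6.
So bidding 21 beats truth here (6 > 0).

21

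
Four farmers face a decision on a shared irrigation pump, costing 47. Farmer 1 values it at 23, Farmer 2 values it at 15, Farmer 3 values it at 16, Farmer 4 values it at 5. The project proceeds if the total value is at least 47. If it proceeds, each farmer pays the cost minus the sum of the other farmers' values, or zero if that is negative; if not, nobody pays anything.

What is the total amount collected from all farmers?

18

Total value 59 ≥ cost 47, so it is built.
Farmer 1: others sum to 36; max(0, 47 - 36) = 11.
Farmer 2: others sum to 44; max(0, 47 - 44) = 3.
Farmer 3: others sum to 43; max(0, 47 - 43) = 4.
Farmer 4: others sum to 54; max(0, 47 - 54) = 0.
Total collected = 11 + 3 + 4 + 0 = 18.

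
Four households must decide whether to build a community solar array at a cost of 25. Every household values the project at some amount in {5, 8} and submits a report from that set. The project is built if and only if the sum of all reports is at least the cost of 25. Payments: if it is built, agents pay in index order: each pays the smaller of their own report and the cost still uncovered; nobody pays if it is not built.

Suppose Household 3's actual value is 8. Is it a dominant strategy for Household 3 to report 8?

Consider the case where Household 1 reports 5, Household 2 reports 8 and Household 4 reports 8.
Truthful report 8: project built, pays 8, utility 8 - 8 = 0.
Report 5 instead: project built, pays 5, utility 8 - 5 = 3.
Since 3 > 0, reporting 5 is strictly better here, so truthful reporting is not dominant.

No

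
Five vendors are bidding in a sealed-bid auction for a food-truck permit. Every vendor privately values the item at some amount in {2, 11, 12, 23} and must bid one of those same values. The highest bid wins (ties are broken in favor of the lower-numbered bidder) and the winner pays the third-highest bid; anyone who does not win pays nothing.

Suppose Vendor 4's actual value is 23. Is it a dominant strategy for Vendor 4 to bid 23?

Yes

Check each profile of the others' bids and compare truth against every alternative bid.
Others bid (2, 2, 2, 23): truth gives 21, best alternative gives 0.
Others bid (2, 2, 12, 2): truth gives 21, best alternative gives 0.
Others bid (2, 12, 2, 2): truth gives 21, best alternative gives 0.
Others bid (12, 2, 2, 2): truth gives 21, best alternative gives 0.
Others bid (2, 2, 11, 23): truth gives 12, best alternative gives 0.
Others bid (2, 2, 12, 11): truth gives 12, best alternative gives 0.
(Remaining 250 profiles checked similarly; truth is weakly best in each.)
In every case the truthful bid is at least as good as any alternative, so it is a dominant strategy.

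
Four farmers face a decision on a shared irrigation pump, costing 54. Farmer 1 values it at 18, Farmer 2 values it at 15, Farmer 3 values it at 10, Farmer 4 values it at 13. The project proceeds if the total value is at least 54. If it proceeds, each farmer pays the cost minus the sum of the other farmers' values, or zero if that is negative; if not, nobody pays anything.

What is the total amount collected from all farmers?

48

Total value 56 ≥ cost 54, so it is built.
Farmer 1: others sum to 38; max(0, 54 - 38) = 16.
Farmer 2: others sum to 41; max(0, 54 - 41) = 13.
Farmer 3: others sum to 46; max(0, 54 - 46) = 8.
Farmer 4: others sum to 43; max(0, 54 - 43) = 11.
Total collected = 16 + 13 + 8 + 11 = 48.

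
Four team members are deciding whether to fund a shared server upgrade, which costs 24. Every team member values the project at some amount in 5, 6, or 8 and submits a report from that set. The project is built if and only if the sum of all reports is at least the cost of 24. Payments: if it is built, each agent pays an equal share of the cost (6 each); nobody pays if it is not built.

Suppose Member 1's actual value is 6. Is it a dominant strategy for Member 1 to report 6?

Check each profile of the others' reports and compare truth against every alternative report.
Others report (5, 5, 5): truth gives 0, best alternative gives 0.
Others report (5, 5, 6): truth gives 0, best alternative gives 0.
Others report (5, 5, 8): truth gives 0, best alternative gives 0.
Others report (5, 6, 5): truth gives 0, best alternative gives 0.
Others report (5, 6, 6): truth gives 0, best alternative gives 0.
Others report (5, 6, 8): truth gives 0, best alternative gives 0.
(Remaining 21 profiles checked similarly; truth is weakly best in each.)
In every case the truthful report is at least as good as any alternative, so it is a dominant strategy.

Yes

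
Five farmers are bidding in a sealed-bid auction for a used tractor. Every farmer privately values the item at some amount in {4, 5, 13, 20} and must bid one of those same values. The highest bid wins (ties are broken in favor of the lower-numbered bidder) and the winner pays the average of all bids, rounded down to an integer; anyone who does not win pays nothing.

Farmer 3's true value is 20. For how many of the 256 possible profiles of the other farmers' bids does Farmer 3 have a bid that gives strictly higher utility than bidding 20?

Others bid (4, 4, 4, 4): truth gives 13; bid 5 gives 16 > 13. Violating.
Others bid (4, 4, 4, 5): truth gives 13; bid 5 gives 16 > 13. Violating.
Others bid (4, 4, 4, 13): truth gives 11; bid 13 gives 13 > 11. Violating.
Others bid (4, 4, 5, 4): truth gives 13; bid 5 gives 16 > 13. Violating.
Others bid (4, 4, 4, 20): truth gives 10; no alternative beats it.
Others bid (4, 4, 5, 20): truth gives 10; no alternative beats it.
(Checking all 256 profiles: 36 have a profitable deviation, 220 do not.)

36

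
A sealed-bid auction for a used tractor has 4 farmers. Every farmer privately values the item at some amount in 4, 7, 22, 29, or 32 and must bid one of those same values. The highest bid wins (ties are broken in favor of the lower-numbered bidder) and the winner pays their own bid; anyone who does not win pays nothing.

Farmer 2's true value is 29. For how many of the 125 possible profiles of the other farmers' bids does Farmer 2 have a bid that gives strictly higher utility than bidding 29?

18

Others bid (4, 4, 4): truth gives 0; bid 7 gives 22 > 0. Violating.
Others bid (4, 4, 7): truth gives 0; bid 7 gives 22 > 0. Violating.
Others bid (4, 4, 22): truth gives 0; bid 22 gives 7 > 0. Violating.
Others bid (4, 7, 4): truth gives 0; bid 7 gives 22 > 0. Violating.
Others bid (4, 4, 29): truth gives 0; no alternative beats it.
Others bid (4, 4, 32): truth gives 0; no alternative beats it.
(Checking all 125 profiles: 18 have a profitable deviation, 107 do not.)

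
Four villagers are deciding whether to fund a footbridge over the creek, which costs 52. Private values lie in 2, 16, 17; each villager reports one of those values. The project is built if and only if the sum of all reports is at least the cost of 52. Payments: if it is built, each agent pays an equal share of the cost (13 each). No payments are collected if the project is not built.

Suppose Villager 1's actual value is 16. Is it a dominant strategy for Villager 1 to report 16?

Consider the case where Villager 2 reports 2, Villager 3 reports 16 and Villager 4 reports 17.
Truthful report 16: project not built, utility 0.
Report 17 instead: project built, pays 13, utility 16 - 13 = 3.
Since 3 > 0, reporting 17 is strictly better here, so truthful reporting is not dominant.

No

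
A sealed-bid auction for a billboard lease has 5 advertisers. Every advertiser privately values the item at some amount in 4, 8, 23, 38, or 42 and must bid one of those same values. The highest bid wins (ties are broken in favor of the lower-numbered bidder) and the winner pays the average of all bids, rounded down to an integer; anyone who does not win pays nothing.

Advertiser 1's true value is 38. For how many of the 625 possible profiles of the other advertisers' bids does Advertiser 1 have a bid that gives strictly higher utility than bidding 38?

Others bid (4, 4, 4, 4): truth gives 28; bid 4 gives 34 > 28. Violating.
Others bid (4, 4, 4, 8): truth gives 27; bid 8 gives 33 > 27. Violating.
Others bid (4, 4, 4, 23): truth gives 24; bid 23 gives 27 > 24. Violating.
Others bid (4, 4, 4, 42): truth gives 0; bid 42 gives 19 > 0. Violating.
Others bid (4, 4, 4, 38): truth gives 21; no alternative beats it.
Others bid (4, 4, 8, 38): truth gives 20; no alternative beats it.
(Checking all 625 profiles: 431 have a profitable deviation, 194 do not.)

431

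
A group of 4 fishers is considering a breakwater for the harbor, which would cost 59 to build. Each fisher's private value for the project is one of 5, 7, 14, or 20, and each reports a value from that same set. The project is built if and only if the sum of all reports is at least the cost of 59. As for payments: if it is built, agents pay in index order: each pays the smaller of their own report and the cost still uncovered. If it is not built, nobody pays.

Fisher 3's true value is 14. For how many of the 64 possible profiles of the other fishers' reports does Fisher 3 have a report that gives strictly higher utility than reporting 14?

Others report (14, 20, 20): truth gives 0; report 5 gives 9 > 0. Violating.
Others report (20, 14, 20): truth gives 0; report 5 gives 9 > 0. Violating.
Others report (20, 20, 14): truth gives 0; report 5 gives 9 > 0. Violating.
Others report (20, 20, 20): truth gives 0; report 5 gives 9 > 0. Violating.
Others report (5, 5, 5): truth gives 0; no alternative beats it.
Others report (5, 5, 7): truth gives 0; no alternative beats it.
(Checking all 64 profiles: 4 have a profitable deviation, 60 do not.)

4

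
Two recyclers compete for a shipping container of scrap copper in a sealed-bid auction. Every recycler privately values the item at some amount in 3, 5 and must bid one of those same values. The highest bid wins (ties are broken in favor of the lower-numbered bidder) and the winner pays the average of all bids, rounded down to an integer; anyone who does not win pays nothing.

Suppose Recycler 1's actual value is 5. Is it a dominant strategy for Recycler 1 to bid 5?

Consider the case where Recycler 2 bids 3.
Truthful bid 5: wins, pays 4, utility 5 - 4 = 1.
Bid 3 instead: wins, pays 3, utility 5 - 3 = 2.
Since 2 > 1, bidding 3 is strictly better here, so truthful bidding is not dominant.

No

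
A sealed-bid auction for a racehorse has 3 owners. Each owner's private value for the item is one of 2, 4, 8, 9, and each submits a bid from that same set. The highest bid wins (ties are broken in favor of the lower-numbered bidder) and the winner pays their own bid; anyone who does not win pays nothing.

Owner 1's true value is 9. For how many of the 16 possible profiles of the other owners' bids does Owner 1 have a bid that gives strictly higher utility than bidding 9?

Others bid (2, 2): truth gives 0; bid 2 gives 7 > 0. Violating.
Others bid (2, 4): truth gives 0; bid 4 gives 5 > 0. Violating.
Others bid (2, 8): truth gives 0; bid 8 gives 1 > 0. Violating.
Others bid (4, 2): truth gives 0; bid 4 gives 5 > 0. Violating.
Others bid (2, 9): truth gives 0; no alternative beats it.
Others bid (4, 9): truth gives 0; no alternative beats it.
(Checking all 16 profiles: 9 have a profitable deviation, 7 do not.)

9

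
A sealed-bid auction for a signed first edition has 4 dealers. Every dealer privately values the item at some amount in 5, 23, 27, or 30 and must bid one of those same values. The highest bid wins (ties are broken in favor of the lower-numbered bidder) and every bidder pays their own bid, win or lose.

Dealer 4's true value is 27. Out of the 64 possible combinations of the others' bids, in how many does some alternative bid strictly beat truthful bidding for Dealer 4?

57

Others bid (5, 5, 5): truth gives 0; bid 23 gives 4 > 0. Violating.
Others bid (5, 5, 27): truth gives -27; bid 30 gives -3 > -27. Violating.
Others bid (5, 5, 30): truth gives -27; bid 5 gives -5 > -27. Violating.
Others bid (5, 23, 27): truth gives -27; bid 30 gives -3 > -27. Violating.
Others bid (5, 5, 23): truth gives 0; no alternative beats it.
Others bid (5, 23, 5): truth gives 0; no alternative beats it.
(Checking all 64 profiles: 57 have a profitable deviation, 7 do not.)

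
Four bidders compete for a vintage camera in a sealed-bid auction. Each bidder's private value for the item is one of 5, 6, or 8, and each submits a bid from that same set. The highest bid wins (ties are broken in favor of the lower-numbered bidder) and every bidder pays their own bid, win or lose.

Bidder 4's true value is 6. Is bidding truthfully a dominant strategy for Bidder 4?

No

Consider the case where Bidder 1 bids 5, Bidder 2 bids 5 and Bidder 3 bids 6.
Truthful bid 6: loses but pays 6, utility -6.
Bid 5 instead: loses but pays 5, utility -5.
Since -5 > -6, bidding 5 is strictly better here, so truthful bidding is not dominant.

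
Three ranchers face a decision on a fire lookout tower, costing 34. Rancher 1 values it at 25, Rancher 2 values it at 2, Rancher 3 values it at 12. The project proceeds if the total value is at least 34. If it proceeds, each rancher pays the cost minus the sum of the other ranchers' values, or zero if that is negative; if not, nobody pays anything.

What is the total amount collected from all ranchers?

Total value 39 ≥ cost 34, so it is built.
Rancher 1: others sum to 14; max(0, 34 - 14) = 20.
Rancher 2: others sum to 37; max(0, 34 - 37) = 0.
Rancher 3: others sum to 27; max(0, 34 - 27) = 7.
Total collected = 20 + 0 + 7 = 27.

27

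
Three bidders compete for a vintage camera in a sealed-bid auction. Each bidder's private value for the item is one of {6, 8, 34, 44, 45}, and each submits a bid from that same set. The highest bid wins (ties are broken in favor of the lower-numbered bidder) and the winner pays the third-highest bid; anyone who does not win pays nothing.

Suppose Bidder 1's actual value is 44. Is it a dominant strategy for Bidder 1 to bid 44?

Consider the case where Bidder 2 bids 6 and Bidder 3 bids 45.
Truthful bid 44: loses, pays 0, utility 0.
Bid 45 instead: wins, pays 6, utility 44 - 6 = 38.
Since 38 > 0, bidding 45 is strictly better here, so truthful bidding is not dominant.

No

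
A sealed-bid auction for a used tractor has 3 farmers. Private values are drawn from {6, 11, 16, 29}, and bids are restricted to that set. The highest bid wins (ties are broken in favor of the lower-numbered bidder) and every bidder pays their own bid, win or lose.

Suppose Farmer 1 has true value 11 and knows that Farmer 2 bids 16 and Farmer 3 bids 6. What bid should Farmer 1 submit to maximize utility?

Bid 6: loses but pays 6, utility -6.
Bid 11: loses but pays 11, utility -11.
Bid 16: wins, pays 16, utility 11 - 16 = -5.
Bid 29: wins, pays 29, utility 11 - 29 = -18.
The best choice is 16 with utility -5.

16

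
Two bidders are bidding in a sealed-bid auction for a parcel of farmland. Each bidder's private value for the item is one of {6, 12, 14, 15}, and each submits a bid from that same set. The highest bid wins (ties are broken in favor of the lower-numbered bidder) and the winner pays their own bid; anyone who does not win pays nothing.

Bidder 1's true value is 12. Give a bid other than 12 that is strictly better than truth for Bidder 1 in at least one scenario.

Suppose Bidder 2 bids 6.
Bid 12: wins, pays 12, utility 12 - 12 = 0.
Bid 6: wins, pays 6, utility 12 - 6 = 6.
So bidding 6 beats truth here (6 > 0).

6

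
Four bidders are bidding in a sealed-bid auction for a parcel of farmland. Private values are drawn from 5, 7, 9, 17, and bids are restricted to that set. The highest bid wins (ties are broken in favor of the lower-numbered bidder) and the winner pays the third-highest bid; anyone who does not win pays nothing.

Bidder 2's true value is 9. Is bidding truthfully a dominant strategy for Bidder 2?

No

Consider the case where Bidder 1 bids 5, Bidder 3 bids 5 and Bidder 4 bids 17.
Truthful bid 9: loses, pays 0, utility 0.
Bid 17 instead: wins, pays 5, utility 9 - 5 = 4.
Since 4 > 0, bidding 17 is strictly better here, so truthful bidding is not dominant.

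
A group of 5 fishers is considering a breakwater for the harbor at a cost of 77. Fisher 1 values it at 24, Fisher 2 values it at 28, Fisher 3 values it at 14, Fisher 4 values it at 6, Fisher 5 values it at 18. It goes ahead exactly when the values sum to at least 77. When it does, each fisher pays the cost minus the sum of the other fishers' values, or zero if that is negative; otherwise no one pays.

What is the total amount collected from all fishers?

32

Total value 90 ≥ cost 77, so it is built.
Fisher 1: others sum to 66; max(0, 77 - 66) = 11.
Fisher 2: others sum to 62; max(0, 77 - 62) = 15.
Fisher 3: others sum to 76; max(0, 77 - 76) = 1.
Fisher 4: others sum to 84; max(0, 77 - 84) = 0.
Fisher 5: others sum to 72; max(0, 77 - 72) = 5.
Total collected = 11 + 15 + 1 + 0 + 5 = 32.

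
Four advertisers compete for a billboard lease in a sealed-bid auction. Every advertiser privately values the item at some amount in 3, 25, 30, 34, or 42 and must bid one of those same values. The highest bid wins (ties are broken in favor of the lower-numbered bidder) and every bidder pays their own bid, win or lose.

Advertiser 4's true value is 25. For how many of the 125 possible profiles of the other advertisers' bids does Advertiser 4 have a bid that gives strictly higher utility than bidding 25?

Others bid (3, 3, 25): truth gives -25; bid 3 gives -3 > -25. Violating.
Others bid (3, 3, 30): truth gives -25; bid 3 gives -3 > -25. Violating.
Others bid (3, 3, 34): truth gives -25; bid 3 gives -3 > -25. Violating.
Others bid (3, 3, 42): truth gives -25; bid 3 gives -3 > -25. Violating.
Others bid (3, 3, 3): truth gives 0; no alternative beats it.
(Checking all 125 profiles: 124 have a profitable deviation, 1 does not.)

124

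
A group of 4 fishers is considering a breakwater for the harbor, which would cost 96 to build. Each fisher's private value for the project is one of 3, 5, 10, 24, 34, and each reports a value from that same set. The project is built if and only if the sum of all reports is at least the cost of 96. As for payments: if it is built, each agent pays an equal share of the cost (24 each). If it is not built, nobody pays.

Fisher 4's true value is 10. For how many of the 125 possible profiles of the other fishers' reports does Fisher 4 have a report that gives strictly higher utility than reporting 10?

3

Others report (24, 34, 34): truth gives -14; report 3 gives 0 > -14. Violating.
Others report (34, 24, 34): truth gives -14; report 3 gives 0 > -14. Violating.
Others report (34, 34, 24): truth gives -14; report 3 gives 0 > -14. Violating.
Others report (3, 3, 3): truth gives 0; no alternative beats it.
Others report (3, 3, 5): truth gives 0; no alternative beats it.
(Checking all 125 profiles: 3 have a profitable deviation, 122 do not.)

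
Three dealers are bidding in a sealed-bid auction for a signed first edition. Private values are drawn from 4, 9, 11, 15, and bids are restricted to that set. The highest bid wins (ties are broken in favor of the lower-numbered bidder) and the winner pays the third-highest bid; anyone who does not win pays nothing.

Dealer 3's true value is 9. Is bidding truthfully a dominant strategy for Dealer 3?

Consider the case where Dealer 1 bids 4 and Dealer 2 bids 9.
Truthful bid 9: loses, pays 0, utility 0.
Bid 11 instead: wins, pays 4, utility 9 - 4 = 5.
Since 5 > 0, bidding 11 is strictly better here, so truthful bidding is not dominant.

No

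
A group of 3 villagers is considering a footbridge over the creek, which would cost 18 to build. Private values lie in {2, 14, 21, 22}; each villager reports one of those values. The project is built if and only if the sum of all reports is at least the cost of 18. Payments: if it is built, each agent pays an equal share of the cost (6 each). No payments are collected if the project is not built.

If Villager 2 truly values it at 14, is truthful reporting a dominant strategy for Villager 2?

Yes

Check each profile of the others' reports and compare truth against every alternative report.
Others report (2, 2): truth gives 8, best alternative gives 8.
Others report (2, 14): truth gives 8, best alternative gives 8.
Others report (2, 21): truth gives 8, best alternative gives 8.
Others report (2, 22): truth gives 8, best alternative gives 8.
Others report (14, 2): truth gives 8, best alternative gives 8.
Others report (14, 14): truth gives 8, best alternative gives 8.
(Remaining 10 profiles checked similarly; truth is weakly best in each.)
In every case the truthful report is at least as good as any alternative, so it is a dominant strategy.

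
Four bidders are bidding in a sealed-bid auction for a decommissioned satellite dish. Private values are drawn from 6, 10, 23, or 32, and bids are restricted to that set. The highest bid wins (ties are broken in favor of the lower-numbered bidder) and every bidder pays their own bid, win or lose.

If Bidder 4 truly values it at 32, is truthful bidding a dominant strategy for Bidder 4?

No

Consider the case where Bidder 1 bids 6, Bidder 2 bids 6 and Bidder 3 bids 6.
Truthful bid 32: wins, pays 32, utility 32 - 32 = 0.
Bid 10 instead: wins, pays 10, utility 32 - 10 = 22.
Since 22 > 0, bidding 10 is strictly better here, so truthful bidding is not dominant.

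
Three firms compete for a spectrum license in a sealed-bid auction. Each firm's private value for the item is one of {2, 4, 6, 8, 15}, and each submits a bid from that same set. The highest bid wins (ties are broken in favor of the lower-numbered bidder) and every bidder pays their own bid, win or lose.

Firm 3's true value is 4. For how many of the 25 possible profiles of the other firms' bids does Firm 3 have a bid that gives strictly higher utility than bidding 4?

Others bid (2, 4): truth gives -4; bid 2 gives -2 > -4. Violating.
Others bid (2, 6): truth gives -4; bid 2 gives -2 > -4. Violating.
Others bid (2, 8): truth gives -4; bid 2 gives -2 > -4. Violating.
Others bid (2, 15): truth gives -4; bid 2 gives -2 > -4. Violating.
Others bid (2, 2): truth gives 0; no alternative beats it.
(Checking all 25 profiles: 24 have a profitable deviation, 1 does not.)

24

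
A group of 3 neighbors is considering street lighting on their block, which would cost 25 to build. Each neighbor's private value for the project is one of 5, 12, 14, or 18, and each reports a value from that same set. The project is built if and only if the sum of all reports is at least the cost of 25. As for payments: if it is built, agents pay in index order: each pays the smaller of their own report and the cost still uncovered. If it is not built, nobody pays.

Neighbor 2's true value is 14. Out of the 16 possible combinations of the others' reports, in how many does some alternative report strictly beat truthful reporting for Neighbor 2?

14

Others report (5, 12): truth gives 0; report 12 gives 2 > 0. Violating.
Others report (5, 14): truth gives 0; report 12 gives 2 > 0. Violating.
Others report (5, 18): truth gives 0; report 5 gives 9 > 0. Violating.
Others report (12, 5): truth gives 1; report 12 gives 2 > 1. Violating.
Others report (5, 5): truth gives 0; no alternative beats it.
Others report (14, 5): truth gives 3; no alternative beats it.
(Checking all 16 profiles: 14 have a profitable deviation, 2 do not.)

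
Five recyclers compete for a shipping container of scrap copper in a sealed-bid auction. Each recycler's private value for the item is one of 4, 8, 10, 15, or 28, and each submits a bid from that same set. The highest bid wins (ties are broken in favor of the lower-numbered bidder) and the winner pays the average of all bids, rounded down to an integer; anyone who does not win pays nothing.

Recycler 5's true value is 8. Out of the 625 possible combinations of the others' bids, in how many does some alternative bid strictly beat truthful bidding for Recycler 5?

18

Others bid (4, 4, 4, 8): truth gives 0; bid 10 gives 2 > 0. Violating.
Others bid (4, 4, 4, 10): truth gives 0; bid 15 gives 1 > 0. Violating.
Others bid (4, 4, 8, 4): truth gives 0; bid 10 gives 2 > 0. Violating.
Others bid (4, 4, 8, 8): truth gives 0; bid 10 gives 2 > 0. Violating.
Others bid (4, 4, 4, 4): truth gives 4; no alternative beats it.
Others bid (4, 4, 4, 15): truth gives 0; no alternative beats it.
(Checking all 625 profiles: 18 have a profitable deviation, 607 do not.)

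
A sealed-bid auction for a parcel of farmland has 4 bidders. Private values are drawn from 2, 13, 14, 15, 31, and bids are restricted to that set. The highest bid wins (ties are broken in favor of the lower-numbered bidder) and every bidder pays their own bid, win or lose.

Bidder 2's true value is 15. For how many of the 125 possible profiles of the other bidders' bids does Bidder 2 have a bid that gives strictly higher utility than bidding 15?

95

Others bid (2, 2, 2): truth gives 0; bid 13 gives 2 > 0. Violating.
Others bid (2, 2, 13): truth gives 0; bid 13 gives 2 > 0. Violating.
Others bid (2, 2, 14): truth gives 0; bid 14 gives 1 > 0. Violating.
Others bid (2, 2, 31): truth gives -15; bid 2 gives -2 > -15. Violating.
Others bid (2, 2, 15): truth gives 0; no alternative beats it.
Others bid (2, 13, 15): truth gives 0; no alternative beats it.
(Checking all 125 profiles: 95 have a profitable deviation, 30 do not.)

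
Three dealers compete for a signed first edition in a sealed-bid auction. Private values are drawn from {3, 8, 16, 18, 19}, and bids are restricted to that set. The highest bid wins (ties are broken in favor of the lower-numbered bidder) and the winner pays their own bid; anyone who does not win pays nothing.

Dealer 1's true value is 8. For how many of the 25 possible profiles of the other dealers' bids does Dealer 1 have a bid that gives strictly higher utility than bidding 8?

Others bid (3, 3): truth gives 0; bid 3 gives 5 > 0. Violating.
Others bid (3, 8): truth gives 0; no alternative beats it.
Others bid (3, 16): truth gives 0; no alternative beats it.
(Checking all 25 profiles: 1 has a profitable deviation, 24 do not.)

1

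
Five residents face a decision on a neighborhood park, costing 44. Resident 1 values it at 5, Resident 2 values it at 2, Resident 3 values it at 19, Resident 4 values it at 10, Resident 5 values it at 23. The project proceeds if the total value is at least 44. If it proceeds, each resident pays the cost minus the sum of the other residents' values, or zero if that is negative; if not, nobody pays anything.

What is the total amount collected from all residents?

12

Total value 59 ≥ cost 44, so it is built.
Resident 1: others sum to 54; max(0, 44 - 54) = 0.
Resident 2: others sum to 57; max(0, 44 - 57) = 0.
Resident 3: others sum to 40; max(0, 44 - 40) = 4.
Resident 4: others sum to 49; max(0, 44 - 49) = 0.
Resident 5: others sum to 36; max(0, 44 - 36) = 8.
Total collected = 0 + 0 + 4 + 0 + 8 = 12.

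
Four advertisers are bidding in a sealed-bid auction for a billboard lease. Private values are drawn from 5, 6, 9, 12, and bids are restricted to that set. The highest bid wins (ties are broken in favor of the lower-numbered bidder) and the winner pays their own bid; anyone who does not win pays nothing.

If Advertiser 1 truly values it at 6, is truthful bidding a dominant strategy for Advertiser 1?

No

Consider the case where Advertiser 2 bids 5, Advertiser 3 bids 5 and Advertiser 4 bids 5.
Truthful bid 6: wins, pays 6, utility 6 - 6 = 0.
Bid 5 instead: wins, pays 5, utility 6 - 5 = 1.
Since 1 > 0, bidding 5 is strictly better here, so truthful bidding is not dominant.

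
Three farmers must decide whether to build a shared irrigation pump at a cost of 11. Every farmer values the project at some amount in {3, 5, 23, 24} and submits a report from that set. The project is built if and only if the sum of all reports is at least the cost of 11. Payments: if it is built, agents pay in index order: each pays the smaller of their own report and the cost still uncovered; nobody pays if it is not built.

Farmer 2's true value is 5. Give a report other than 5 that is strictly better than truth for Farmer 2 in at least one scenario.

Suppose Farmer 1 reports 3 and Farmer 3 reports 5.
Report 5: project built, pays 5, utility 5 - 5 = 0.
Report 3: project built, pays 3, utility 5 - 3 = 2.
So reporting 3 beats truth here (2 > 0).

3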